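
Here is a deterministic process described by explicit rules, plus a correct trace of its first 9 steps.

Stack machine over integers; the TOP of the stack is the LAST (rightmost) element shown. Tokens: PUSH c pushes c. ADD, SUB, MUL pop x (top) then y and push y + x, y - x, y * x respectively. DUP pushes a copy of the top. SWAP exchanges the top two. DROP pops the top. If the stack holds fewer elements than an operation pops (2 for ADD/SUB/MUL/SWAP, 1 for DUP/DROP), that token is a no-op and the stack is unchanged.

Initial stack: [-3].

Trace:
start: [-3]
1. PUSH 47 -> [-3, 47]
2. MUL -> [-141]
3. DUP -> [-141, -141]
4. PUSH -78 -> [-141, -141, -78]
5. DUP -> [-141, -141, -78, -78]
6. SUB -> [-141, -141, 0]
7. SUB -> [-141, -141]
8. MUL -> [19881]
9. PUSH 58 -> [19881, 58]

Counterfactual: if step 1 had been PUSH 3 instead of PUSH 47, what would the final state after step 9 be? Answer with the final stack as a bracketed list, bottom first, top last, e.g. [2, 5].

(re-executing from step 1 with the substitution; state before step 1: [-3])
1. PUSH 3 -> [-3, 3]
2. MUL -> [-9]
3. DUP -> [-9, -9]
4. PUSH -78 -> [-9, -9, -78]
5. DUP -> [-9, -9, -78, -78]
6. SUB -> [-9, -9, 0]
7. SUB -> [-9, -9]
8. MUL -> [81]
9. PUSH 58 -> [81, 58]

[81, 58]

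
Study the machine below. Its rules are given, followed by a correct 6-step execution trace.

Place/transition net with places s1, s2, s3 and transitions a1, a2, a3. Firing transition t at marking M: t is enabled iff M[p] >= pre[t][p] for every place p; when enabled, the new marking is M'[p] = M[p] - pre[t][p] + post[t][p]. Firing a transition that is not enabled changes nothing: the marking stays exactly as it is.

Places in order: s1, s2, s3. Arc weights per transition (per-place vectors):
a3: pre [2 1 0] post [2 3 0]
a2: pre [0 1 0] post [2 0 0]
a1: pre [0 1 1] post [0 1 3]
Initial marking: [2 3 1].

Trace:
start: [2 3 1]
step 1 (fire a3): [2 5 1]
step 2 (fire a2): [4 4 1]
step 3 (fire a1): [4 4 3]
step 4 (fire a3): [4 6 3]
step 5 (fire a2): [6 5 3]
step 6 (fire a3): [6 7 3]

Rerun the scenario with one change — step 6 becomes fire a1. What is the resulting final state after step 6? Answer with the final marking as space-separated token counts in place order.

6 5 5

(re-executing from step 6 with the substitution; state before step 6: [6 5 3])
step 6 (fire a1): [6 5 5]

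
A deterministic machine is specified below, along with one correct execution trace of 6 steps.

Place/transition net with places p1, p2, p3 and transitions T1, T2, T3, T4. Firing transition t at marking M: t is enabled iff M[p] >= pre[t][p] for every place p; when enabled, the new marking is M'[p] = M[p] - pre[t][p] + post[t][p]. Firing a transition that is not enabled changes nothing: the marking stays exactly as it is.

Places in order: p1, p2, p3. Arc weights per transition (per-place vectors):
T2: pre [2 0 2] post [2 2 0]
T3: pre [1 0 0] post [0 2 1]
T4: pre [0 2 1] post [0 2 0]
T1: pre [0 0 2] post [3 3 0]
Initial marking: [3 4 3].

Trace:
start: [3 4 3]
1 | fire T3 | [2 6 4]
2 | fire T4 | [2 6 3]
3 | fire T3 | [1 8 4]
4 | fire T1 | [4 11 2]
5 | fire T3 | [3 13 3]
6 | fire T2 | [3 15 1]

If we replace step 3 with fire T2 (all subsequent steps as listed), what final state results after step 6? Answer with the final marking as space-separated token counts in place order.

1 10 2

(re-executing from step 3 with the substitution; state before step 3: [2 6 3])
3 | fire T2 | [2 8 1]
4 | fire T1 | [2 8 1]
5 | fire T3 | [1 10 2]
6 | fire T2 | [1 10 2]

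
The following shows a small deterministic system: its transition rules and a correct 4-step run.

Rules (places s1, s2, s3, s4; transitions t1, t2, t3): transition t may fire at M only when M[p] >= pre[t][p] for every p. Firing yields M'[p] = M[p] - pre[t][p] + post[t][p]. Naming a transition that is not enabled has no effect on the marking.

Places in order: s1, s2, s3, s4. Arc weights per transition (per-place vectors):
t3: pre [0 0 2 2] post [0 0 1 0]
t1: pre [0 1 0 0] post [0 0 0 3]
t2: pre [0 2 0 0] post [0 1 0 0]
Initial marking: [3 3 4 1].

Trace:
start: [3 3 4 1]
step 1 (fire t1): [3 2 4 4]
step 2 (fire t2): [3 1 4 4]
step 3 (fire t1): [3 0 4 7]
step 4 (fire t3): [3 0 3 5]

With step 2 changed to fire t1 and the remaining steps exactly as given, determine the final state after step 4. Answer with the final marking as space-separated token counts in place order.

3 0 3 8

(re-executing from step 2 with the substitution; state before step 2: [3 2 4 4])
step 2 (fire t1): [3 1 4 7]
step 3 (fire t1): [3 0 4 10]
step 4 (fire t3): [3 0 3 8]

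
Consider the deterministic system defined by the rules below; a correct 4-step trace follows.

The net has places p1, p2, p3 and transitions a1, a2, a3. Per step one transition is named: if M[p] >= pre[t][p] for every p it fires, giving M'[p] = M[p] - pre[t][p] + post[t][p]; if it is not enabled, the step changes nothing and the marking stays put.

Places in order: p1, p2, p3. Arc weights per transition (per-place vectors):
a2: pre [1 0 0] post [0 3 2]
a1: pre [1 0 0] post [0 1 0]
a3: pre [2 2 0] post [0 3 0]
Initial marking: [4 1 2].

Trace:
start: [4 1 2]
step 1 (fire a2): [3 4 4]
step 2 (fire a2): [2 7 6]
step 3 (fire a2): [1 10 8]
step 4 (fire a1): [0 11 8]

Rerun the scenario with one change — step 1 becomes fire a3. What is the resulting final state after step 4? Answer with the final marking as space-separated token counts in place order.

(re-executing from step 1 with the substitution; state before step 1: [4 1 2])
step 1 (fire a3): [4 1 2]
step 2 (fire a2): [3 4 4]
step 3 (fire a2): [2 7 6]
step 4 (fire a1): [1 8 6]

1 8 6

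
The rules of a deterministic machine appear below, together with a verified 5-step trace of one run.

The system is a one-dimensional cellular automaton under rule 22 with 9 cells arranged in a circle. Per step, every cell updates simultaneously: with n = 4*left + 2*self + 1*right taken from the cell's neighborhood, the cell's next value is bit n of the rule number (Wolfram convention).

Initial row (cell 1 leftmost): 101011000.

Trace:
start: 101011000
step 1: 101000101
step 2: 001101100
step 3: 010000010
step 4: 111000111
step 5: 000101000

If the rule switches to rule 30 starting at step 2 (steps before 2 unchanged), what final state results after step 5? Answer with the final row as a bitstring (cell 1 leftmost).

(re-executing steps 2..5 under rule 30; state before step 2: 101000101)
step 2: 001101101
step 3: 111001001
step 4: 000111111
step 5: 101100000

101100000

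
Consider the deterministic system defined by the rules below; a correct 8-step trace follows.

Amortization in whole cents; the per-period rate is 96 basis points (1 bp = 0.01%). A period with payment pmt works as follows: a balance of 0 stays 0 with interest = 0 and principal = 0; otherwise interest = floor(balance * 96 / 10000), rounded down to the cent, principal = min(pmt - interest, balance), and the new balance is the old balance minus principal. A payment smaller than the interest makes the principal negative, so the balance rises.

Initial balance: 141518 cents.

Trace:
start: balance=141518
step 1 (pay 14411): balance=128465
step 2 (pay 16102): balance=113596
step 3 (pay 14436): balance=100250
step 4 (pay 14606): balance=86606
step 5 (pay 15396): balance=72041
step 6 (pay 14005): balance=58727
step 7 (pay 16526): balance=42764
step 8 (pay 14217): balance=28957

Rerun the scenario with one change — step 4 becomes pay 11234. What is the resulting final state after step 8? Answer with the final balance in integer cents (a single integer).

(re-executing from step 4 with the substitution; state before step 4: balance=100250)
step 4 (pay 11234): balance=89978
step 5 (pay 15396): balance=75445
step 6 (pay 14005): balance=62164
step 7 (pay 16526): balance=46234
step 8 (pay 14217): balance=32460

32460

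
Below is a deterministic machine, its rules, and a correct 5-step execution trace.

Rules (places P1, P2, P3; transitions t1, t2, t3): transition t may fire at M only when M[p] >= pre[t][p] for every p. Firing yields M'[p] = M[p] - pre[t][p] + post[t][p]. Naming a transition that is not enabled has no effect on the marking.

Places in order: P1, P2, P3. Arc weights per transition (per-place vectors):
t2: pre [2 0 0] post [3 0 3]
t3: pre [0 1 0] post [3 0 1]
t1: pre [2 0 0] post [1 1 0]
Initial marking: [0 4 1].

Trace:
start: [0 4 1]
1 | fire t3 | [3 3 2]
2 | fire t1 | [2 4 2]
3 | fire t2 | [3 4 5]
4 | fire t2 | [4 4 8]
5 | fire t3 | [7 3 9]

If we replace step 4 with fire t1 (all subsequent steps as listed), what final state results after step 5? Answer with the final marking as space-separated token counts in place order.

5 4 6

(re-executing from step 4 with the substitution; state before step 4: [3 4 5])
4 | fire t1 | [2 5 5]
5 | fire t3 | [5 4 6]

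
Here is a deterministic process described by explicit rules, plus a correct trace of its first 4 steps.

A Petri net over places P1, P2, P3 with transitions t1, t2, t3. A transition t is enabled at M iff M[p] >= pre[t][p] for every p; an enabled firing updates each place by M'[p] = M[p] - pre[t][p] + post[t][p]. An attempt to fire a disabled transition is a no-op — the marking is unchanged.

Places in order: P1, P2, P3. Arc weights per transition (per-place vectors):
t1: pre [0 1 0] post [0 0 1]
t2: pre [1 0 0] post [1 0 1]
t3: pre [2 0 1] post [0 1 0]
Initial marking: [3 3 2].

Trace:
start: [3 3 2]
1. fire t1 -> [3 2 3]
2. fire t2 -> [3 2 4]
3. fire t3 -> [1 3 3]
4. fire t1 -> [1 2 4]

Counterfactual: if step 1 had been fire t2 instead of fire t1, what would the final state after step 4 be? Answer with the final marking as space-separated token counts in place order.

(re-executing from step 1 with the substitution; state before step 1: [3 3 2])
1. fire t2 -> [3 3 3]
2. fire t2 -> [3 3 4]
3. fire t3 -> [1 4 3]
4. fire t1 -> [1 3 4]

1 3 4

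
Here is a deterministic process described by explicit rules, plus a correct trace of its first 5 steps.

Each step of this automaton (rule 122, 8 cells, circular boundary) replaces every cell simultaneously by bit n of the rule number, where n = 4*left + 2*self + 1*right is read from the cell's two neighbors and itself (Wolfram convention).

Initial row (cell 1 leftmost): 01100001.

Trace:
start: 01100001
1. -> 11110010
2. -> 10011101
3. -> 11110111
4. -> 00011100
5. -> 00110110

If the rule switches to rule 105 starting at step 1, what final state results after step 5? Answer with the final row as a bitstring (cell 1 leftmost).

(re-executing steps 1..5 under rule 105; state before step 1: 01100001)
1. -> 11101100
2. -> 10111100
3. -> 01100100
4. -> 01100001
5. -> 11101100

11101100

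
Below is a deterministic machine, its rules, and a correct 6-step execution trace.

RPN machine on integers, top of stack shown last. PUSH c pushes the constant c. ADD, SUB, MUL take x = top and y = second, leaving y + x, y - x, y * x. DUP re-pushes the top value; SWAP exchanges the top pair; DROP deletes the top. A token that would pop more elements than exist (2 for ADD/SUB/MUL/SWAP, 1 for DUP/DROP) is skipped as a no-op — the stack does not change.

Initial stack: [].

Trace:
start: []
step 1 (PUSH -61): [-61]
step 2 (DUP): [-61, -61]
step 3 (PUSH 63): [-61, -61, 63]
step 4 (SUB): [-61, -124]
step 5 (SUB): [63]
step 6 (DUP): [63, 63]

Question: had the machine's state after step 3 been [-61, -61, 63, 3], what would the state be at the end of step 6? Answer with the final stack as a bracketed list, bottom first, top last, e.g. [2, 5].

[-61, -121, -121]

state after step 3 := [-61, -61, 63, 3]
step 4 (SUB): [-61, -61, 60]
step 5 (SUB): [-61, -121]
step 6 (DUP): [-61, -121, -121]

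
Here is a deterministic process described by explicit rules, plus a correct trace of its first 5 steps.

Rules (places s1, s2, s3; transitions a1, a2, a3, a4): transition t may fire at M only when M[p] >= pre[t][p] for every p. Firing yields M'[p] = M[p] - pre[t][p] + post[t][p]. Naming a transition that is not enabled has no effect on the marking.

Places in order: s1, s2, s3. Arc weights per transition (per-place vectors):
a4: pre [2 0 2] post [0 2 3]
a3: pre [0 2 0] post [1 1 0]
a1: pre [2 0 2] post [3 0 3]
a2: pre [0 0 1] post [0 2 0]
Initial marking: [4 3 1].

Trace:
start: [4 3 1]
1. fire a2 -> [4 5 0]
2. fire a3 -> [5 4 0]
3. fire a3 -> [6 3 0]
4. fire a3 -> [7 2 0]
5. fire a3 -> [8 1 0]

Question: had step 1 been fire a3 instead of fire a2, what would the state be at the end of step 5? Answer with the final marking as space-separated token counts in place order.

6 1 1

(re-executing from step 1 with the substitution; state before step 1: [4 3 1])
1. fire a3 -> [5 2 1]
2. fire a3 -> [6 1 1]
3. fire a3 -> [6 1 1]
4. fire a3 -> [6 1 1]
5. fire a3 -> [6 1 1]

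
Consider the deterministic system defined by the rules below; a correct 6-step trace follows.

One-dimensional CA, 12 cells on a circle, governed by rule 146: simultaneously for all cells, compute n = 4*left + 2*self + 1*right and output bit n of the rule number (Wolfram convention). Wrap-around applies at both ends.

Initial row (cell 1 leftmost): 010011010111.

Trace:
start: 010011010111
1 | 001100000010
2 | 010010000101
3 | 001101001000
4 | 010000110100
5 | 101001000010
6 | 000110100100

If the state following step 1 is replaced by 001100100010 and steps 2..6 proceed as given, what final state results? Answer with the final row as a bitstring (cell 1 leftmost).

000000100001

state after step 1 := 001100100010
2 | 010011010101
3 | 001100000000
4 | 010010000000
5 | 101101000000
6 | 000000100001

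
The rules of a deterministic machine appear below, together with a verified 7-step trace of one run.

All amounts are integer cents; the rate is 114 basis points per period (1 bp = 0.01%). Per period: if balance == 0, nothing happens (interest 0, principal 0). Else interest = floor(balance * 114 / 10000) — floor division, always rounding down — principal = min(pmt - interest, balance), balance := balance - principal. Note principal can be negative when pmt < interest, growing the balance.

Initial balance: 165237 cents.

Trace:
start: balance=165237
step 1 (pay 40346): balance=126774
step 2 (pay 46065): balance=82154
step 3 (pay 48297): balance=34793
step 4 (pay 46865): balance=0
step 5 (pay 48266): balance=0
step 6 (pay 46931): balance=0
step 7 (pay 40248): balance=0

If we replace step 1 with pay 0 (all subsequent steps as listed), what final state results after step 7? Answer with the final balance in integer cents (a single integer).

0

(re-executing from step 1 with the substitution; state before step 1: balance=165237)
step 1 (pay 0): balance=167120
step 2 (pay 46065): balance=122960
step 3 (pay 48297): balance=76064
step 4 (pay 46865): balance=30066
step 5 (pay 48266): balance=0
step 6 (pay 46931): balance=0
step 7 (pay 40248): balance=0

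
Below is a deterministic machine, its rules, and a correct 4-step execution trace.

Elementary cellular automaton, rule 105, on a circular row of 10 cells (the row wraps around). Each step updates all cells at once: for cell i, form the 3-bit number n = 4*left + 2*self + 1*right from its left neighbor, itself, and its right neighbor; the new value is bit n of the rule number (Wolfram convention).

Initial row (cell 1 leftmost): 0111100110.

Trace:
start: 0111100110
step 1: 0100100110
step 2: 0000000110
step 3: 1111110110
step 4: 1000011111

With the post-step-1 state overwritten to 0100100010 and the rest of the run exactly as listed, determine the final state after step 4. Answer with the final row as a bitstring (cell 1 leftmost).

state after step 1 := 0100100010
step 2: 0000001000
step 3: 1111100011
step 4: 0000101010

0000101010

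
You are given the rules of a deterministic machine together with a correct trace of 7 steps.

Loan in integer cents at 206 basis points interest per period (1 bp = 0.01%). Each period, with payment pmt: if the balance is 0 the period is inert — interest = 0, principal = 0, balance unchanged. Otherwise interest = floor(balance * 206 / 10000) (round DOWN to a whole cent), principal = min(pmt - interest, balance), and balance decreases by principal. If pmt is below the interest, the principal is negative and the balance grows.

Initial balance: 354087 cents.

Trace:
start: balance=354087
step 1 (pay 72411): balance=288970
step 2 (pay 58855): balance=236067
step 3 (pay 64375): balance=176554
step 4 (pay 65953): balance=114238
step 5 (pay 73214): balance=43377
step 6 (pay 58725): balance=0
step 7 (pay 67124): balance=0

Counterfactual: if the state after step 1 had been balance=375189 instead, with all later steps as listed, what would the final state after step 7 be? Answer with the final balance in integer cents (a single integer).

state after step 1 := balance=375189
step 2 (pay 58855): balance=324062
step 3 (pay 64375): balance=266362
step 4 (pay 65953): balance=205896
step 5 (pay 73214): balance=136923
step 6 (pay 58725): balance=81018
step 7 (pay 67124): balance=15562

15562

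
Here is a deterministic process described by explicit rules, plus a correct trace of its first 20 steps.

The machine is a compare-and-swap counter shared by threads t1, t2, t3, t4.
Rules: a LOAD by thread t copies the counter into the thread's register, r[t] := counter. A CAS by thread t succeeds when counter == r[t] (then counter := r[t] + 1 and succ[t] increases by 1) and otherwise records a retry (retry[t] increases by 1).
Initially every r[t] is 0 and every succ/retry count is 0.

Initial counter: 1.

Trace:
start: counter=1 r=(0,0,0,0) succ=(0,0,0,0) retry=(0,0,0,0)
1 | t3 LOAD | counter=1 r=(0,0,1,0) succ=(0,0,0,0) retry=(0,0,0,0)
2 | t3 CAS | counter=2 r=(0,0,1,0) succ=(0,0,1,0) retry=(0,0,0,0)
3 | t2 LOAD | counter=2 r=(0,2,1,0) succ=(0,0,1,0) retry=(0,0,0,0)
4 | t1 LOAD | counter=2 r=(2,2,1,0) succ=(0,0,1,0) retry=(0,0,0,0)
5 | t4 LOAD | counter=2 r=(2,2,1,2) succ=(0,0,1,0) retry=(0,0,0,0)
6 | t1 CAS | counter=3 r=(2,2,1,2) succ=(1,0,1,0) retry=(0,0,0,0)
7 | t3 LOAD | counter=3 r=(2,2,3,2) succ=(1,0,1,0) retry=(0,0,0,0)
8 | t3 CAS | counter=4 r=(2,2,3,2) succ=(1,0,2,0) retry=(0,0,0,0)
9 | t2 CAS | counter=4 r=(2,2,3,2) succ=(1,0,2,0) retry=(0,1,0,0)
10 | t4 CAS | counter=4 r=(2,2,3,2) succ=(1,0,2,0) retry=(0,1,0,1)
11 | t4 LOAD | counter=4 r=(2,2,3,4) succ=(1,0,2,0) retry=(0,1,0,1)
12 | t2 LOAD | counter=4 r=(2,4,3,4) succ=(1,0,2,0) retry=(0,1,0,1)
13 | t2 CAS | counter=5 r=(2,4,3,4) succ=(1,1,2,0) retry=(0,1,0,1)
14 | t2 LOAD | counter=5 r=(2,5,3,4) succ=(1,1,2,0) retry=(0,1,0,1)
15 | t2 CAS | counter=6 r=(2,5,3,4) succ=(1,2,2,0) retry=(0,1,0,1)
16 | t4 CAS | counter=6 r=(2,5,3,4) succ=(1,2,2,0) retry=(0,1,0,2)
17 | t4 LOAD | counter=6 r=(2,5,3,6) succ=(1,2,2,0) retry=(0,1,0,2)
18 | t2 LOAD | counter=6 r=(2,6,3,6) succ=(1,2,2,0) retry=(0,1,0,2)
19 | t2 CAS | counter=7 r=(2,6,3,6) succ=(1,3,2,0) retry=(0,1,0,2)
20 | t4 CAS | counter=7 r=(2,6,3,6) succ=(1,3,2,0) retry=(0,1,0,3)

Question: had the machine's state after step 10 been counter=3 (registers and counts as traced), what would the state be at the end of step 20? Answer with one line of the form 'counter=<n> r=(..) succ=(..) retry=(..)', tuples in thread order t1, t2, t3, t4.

state after step 10 := counter=3 r=(2,2,3,2) succ=(1,0,2,0) retry=(0,1,0,1)
11 | t4 LOAD | counter=3 r=(2,2,3,3) succ=(1,0,2,0) retry=(0,1,0,1)
12 | t2 LOAD | counter=3 r=(2,3,3,3) succ=(1,0,2,0) retry=(0,1,0,1)
13 | t2 CAS | counter=4 r=(2,3,3,3) succ=(1,1,2,0) retry=(0,1,0,1)
14 | t2 LOAD | counter=4 r=(2,4,3,3) succ=(1,1,2,0) retry=(0,1,0,1)
15 | t2 CAS | counter=5 r=(2,4,3,3) succ=(1,2,2,0) retry=(0,1,0,1)
16 | t4 CAS | counter=5 r=(2,4,3,3) succ=(1,2,2,0) retry=(0,1,0,2)
17 | t4 LOAD | counter=5 r=(2,4,3,5) succ=(1,2,2,0) retry=(0,1,0,2)
18 | t2 LOAD | counter=5 r=(2,5,3,5) succ=(1,2,2,0) retry=(0,1,0,2)
19 | t2 CAS | counter=6 r=(2,5,3,5) succ=(1,3,2,0) retry=(0,1,0,2)
20 | t4 CAS | counter=6 r=(2,5,3,5) succ=(1,3,2,0) retry=(0,1,0,3)

counter=6 r=(2,5,3,5) succ=(1,3,2,0) retry=(0,1,0,3)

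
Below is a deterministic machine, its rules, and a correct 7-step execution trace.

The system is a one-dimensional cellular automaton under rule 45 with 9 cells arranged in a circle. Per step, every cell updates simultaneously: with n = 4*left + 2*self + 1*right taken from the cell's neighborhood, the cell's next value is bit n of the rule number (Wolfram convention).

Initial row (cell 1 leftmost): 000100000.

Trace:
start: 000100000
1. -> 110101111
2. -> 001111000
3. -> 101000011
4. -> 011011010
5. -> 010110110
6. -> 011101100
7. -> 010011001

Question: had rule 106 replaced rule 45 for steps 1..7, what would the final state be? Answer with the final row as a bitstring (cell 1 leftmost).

000001000

(re-executing steps 1..7 under rule 106; state before step 1: 000100000)
1. -> 001000000
2. -> 010000000
3. -> 100000000
4. -> 000000001
5. -> 000000010
6. -> 000000100
7. -> 000001000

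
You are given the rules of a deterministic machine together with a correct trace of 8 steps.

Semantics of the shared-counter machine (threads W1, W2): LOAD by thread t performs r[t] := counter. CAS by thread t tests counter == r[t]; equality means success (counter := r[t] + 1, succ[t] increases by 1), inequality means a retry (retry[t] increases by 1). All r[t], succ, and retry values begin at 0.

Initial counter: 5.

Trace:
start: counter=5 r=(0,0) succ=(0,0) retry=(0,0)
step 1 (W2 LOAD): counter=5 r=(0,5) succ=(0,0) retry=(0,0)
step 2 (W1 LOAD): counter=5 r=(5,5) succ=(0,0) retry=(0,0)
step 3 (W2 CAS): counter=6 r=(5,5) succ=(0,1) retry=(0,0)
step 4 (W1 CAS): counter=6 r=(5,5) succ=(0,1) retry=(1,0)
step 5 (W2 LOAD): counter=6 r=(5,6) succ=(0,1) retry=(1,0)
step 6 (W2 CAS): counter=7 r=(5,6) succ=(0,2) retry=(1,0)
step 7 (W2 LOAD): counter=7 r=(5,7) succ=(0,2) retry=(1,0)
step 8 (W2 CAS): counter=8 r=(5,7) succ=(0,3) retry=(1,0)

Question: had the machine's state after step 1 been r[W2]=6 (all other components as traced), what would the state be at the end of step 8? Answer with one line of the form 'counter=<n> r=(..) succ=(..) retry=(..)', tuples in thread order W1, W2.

counter=8 r=(5,7) succ=(1,2) retry=(0,1)

state after step 1 := counter=5 r=(0,6) succ=(0,0) retry=(0,0)
step 2 (W1 LOAD): counter=5 r=(5,6) succ=(0,0) retry=(0,0)
step 3 (W2 CAS): counter=5 r=(5,6) succ=(0,0) retry=(0,1)
step 4 (W1 CAS): counter=6 r=(5,6) succ=(1,0) retry=(0,1)
step 5 (W2 LOAD): counter=6 r=(5,6) succ=(1,0) retry=(0,1)
step 6 (W2 CAS): counter=7 r=(5,6) succ=(1,1) retry=(0,1)
step 7 (W2 LOAD): counter=7 r=(5,7) succ=(1,1) retry=(0,1)
step 8 (W2 CAS): counter=8 r=(5,7) succ=(1,2) retry=(0,1)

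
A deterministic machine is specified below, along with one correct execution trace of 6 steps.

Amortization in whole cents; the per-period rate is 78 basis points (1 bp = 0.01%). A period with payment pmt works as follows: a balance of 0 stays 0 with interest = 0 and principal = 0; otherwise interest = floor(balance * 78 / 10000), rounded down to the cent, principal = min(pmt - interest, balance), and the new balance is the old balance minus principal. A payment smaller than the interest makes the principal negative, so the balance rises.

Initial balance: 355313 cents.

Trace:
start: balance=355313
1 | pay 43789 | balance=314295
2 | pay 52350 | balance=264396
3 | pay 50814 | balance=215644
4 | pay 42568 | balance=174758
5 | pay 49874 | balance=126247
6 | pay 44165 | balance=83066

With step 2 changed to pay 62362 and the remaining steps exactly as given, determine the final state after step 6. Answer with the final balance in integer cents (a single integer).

72737

(re-executing from step 2 with the substitution; state before step 2: balance=314295)
2 | pay 62362 | balance=254384
3 | pay 50814 | balance=205554
4 | pay 42568 | balance=164589
5 | pay 49874 | balance=115998
6 | pay 44165 | balance=72737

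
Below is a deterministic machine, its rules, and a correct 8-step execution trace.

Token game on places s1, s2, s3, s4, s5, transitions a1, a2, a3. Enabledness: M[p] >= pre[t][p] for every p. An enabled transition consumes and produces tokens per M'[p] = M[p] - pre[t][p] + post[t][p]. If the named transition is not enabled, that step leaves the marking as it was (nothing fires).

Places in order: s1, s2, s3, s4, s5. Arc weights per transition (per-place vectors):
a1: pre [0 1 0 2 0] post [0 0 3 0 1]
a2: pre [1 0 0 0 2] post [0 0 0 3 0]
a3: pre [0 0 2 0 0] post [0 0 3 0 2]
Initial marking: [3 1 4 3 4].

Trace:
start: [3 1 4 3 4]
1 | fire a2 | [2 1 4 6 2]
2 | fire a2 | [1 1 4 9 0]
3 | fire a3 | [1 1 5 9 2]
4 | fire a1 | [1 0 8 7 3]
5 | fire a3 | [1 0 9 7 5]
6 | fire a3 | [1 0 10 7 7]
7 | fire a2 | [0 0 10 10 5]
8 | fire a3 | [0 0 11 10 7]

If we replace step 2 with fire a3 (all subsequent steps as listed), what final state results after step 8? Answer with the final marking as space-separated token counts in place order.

1 0 12 7 11

(re-executing from step 2 with the substitution; state before step 2: [2 1 4 6 2])
2 | fire a3 | [2 1 5 6 4]
3 | fire a3 | [2 1 6 6 6]
4 | fire a1 | [2 0 9 4 7]
5 | fire a3 | [2 0 10 4 9]
6 | fire a3 | [2 0 11 4 11]
7 | fire a2 | [1 0 11 7 9]
8 | fire a3 | [1 0 12 7 11]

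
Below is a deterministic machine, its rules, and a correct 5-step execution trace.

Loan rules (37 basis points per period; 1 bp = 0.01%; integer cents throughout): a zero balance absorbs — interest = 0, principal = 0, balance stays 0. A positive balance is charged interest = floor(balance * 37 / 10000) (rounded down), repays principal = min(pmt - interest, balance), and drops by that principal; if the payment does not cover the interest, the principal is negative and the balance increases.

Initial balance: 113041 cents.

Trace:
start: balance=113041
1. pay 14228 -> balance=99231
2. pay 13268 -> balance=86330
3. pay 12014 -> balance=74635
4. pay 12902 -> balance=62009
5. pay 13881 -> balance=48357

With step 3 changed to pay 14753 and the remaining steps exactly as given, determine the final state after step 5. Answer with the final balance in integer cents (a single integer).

45598

(re-executing from step 3 with the substitution; state before step 3: balance=86330)
3. pay 14753 -> balance=71896
4. pay 12902 -> balance=59260
5. pay 13881 -> balance=45598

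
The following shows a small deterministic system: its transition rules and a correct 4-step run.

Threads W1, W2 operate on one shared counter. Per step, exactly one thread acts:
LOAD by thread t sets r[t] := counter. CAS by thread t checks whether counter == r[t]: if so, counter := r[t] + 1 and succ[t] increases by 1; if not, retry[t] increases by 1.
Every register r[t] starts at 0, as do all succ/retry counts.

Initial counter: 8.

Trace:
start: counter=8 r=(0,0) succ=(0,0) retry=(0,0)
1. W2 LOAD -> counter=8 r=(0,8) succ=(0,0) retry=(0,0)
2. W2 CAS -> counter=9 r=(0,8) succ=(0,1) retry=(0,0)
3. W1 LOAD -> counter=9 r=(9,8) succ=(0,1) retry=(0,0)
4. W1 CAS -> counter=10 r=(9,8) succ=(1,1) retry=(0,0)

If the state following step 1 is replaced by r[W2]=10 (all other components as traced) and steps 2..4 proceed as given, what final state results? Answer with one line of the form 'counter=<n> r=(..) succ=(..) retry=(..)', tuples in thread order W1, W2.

counter=9 r=(8,10) succ=(1,0) retry=(0,1)

state after step 1 := counter=8 r=(0,10) succ=(0,0) retry=(0,0)
2. W2 CAS -> counter=8 r=(0,10) succ=(0,0) retry=(0,1)
3. W1 LOAD -> counter=8 r=(8,10) succ=(0,0) retry=(0,1)
4. W1 CAS -> counter=9 r=(8,10) succ=(1,0) retry=(0,1)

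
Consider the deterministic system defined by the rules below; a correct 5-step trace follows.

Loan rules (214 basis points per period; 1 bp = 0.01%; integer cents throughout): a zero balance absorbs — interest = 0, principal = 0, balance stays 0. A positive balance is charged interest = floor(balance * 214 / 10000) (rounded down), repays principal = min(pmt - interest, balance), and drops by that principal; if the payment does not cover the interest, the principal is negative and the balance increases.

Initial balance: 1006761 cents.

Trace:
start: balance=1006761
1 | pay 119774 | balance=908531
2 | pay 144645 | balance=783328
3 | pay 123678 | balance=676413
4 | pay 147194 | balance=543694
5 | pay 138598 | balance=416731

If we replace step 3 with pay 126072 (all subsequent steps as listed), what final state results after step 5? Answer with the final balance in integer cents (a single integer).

414233

(re-executing from step 3 with the substitution; state before step 3: balance=783328)
3 | pay 126072 | balance=674019
4 | pay 147194 | balance=541249
5 | pay 138598 | balance=414233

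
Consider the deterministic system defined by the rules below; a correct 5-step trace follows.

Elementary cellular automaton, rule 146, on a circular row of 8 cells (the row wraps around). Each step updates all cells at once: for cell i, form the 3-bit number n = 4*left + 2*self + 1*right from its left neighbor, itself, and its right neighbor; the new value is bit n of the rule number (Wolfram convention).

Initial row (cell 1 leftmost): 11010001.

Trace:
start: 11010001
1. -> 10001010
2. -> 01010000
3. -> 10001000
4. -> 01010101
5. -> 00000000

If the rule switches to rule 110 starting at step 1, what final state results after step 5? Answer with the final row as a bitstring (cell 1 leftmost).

(re-executing steps 1..5 under rule 110; state before step 1: 11010001)
1. -> 01110011
2. -> 11010111
3. -> 01111100
4. -> 11000100
5. -> 11001101

11001101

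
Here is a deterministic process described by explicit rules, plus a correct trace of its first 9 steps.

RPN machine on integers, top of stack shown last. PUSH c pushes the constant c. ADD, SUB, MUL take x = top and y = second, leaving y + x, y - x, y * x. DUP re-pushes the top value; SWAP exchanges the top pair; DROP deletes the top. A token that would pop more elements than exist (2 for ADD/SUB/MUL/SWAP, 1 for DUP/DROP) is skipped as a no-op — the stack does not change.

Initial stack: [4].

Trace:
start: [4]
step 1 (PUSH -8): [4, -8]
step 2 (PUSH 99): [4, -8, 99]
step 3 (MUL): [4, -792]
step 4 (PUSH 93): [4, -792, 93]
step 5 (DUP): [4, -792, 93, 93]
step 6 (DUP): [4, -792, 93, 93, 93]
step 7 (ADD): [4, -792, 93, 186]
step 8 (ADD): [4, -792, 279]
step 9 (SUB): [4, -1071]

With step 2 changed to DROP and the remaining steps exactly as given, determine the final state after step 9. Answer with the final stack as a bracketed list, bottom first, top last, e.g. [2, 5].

(re-executing from step 2 with the substitution; state before step 2: [4, -8])
step 2 (DROP): [4]
step 3 (MUL): [4]
step 4 (PUSH 93): [4, 93]
step 5 (DUP): [4, 93, 93]
step 6 (DUP): [4, 93, 93, 93]
step 7 (ADD): [4, 93, 186]
step 8 (ADD): [4, 279]
step 9 (SUB): [-275]

[-275]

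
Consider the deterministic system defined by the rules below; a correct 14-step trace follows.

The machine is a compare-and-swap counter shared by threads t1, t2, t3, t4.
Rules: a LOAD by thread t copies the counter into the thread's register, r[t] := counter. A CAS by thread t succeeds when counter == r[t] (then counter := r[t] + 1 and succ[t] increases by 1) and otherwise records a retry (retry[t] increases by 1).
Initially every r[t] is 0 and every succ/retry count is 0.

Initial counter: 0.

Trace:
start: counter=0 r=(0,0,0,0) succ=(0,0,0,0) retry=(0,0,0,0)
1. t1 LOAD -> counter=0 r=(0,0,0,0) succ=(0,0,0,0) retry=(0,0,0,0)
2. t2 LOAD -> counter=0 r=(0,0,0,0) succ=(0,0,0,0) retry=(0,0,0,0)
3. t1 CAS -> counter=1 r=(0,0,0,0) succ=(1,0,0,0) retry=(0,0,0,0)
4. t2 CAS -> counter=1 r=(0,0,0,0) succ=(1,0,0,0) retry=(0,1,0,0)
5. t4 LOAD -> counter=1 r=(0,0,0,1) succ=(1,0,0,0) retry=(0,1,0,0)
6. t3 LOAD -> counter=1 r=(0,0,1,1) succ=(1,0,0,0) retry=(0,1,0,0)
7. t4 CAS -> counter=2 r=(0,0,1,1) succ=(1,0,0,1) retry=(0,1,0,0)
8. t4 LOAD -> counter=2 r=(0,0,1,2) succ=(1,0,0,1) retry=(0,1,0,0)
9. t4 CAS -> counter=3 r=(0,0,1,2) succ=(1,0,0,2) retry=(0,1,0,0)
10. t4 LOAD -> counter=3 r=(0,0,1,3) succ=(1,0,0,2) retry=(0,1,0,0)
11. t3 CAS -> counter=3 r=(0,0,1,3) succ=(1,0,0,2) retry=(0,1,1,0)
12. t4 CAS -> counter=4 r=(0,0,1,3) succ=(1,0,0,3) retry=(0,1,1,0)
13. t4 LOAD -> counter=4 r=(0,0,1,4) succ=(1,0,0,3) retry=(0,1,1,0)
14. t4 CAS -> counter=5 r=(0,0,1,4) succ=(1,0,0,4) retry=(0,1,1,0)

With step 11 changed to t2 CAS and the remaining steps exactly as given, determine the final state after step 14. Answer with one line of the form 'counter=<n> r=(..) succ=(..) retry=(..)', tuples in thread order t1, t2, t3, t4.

(re-executing from step 11 with the substitution; state before step 11: counter=3 r=(0,0,1,3) succ=(1,0,0,2) retry=(0,1,0,0))
11. t2 CAS -> counter=3 r=(0,0,1,3) succ=(1,0,0,2) retry=(0,2,0,0)
12. t4 CAS -> counter=4 r=(0,0,1,3) succ=(1,0,0,3) retry=(0,2,0,0)
13. t4 LOAD -> counter=4 r=(0,0,1,4) succ=(1,0,0,3) retry=(0,2,0,0)
14. t4 CAS -> counter=5 r=(0,0,1,4) succ=(1,0,0,4) retry=(0,2,0,0)

counter=5 r=(0,0,1,4) succ=(1,0,0,4) retry=(0,2,0,0)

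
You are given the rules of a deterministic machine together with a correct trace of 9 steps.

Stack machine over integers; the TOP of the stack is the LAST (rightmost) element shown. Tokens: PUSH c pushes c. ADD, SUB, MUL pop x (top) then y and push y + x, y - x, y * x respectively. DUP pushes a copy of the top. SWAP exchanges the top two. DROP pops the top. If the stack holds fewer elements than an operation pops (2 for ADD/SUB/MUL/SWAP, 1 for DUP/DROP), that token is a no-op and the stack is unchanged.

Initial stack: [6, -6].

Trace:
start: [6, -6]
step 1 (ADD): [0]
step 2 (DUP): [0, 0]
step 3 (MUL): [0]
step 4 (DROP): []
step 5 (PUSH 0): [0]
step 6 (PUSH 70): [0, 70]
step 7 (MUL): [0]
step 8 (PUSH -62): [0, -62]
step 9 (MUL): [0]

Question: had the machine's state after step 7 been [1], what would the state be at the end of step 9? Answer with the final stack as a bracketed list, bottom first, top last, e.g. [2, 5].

state after step 7 := [1]
step 8 (PUSH -62): [1, -62]
step 9 (MUL): [-62]

[-62]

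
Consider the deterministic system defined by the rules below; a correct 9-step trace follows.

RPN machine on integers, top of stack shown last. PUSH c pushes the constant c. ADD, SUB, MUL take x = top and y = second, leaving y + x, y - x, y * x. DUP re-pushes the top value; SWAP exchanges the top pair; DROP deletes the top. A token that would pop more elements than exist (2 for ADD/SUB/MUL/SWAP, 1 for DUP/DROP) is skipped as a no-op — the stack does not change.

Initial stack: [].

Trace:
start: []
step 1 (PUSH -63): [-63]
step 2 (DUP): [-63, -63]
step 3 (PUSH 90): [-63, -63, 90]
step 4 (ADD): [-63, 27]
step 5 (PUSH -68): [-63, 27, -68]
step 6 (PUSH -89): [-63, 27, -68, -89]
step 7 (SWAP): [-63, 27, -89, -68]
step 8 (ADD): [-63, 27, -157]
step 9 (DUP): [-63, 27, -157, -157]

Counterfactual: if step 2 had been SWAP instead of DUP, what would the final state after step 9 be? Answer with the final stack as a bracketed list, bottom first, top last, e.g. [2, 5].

(re-executing from step 2 with the substitution; state before step 2: [-63])
step 2 (SWAP): [-63]
step 3 (PUSH 90): [-63, 90]
step 4 (ADD): [27]
step 5 (PUSH -68): [27, -68]
step 6 (PUSH -89): [27, -68, -89]
step 7 (SWAP): [27, -89, -68]
step 8 (ADD): [27, -157]
step 9 (DUP): [27, -157, -157]

[27, -157, -157]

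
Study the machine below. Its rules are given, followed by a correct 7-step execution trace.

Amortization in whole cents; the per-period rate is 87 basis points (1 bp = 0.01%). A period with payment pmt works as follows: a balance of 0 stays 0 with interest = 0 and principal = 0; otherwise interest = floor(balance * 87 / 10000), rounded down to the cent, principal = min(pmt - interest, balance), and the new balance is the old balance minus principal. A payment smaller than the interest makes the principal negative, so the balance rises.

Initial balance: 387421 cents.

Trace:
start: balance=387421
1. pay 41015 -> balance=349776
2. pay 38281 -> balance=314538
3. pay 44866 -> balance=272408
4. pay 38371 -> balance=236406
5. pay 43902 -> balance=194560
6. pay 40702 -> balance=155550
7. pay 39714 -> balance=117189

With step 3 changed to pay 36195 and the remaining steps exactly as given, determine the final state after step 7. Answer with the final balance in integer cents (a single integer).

126166

(re-executing from step 3 with the substitution; state before step 3: balance=314538)
3. pay 36195 -> balance=281079
4. pay 38371 -> balance=245153
5. pay 43902 -> balance=203383
6. pay 40702 -> balance=164450
7. pay 39714 -> balance=126166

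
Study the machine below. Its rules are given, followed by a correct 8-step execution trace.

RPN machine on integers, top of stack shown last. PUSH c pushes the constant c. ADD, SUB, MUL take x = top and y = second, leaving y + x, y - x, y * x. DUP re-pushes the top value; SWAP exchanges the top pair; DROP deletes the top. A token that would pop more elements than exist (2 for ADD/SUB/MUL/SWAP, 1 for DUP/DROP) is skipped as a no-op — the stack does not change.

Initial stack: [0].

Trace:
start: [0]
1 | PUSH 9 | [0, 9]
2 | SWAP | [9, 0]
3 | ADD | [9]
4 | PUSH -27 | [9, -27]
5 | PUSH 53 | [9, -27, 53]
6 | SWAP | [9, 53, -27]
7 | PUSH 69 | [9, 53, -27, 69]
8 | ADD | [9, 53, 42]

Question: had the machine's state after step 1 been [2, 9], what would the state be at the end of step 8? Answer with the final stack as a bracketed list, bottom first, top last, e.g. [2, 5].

state after step 1 := [2, 9]
2 | SWAP | [9, 2]
3 | ADD | [11]
4 | PUSH -27 | [11, -27]
5 | PUSH 53 | [11, -27, 53]
6 | SWAP | [11, 53, -27]
7 | PUSH 69 | [11, 53, -27, 69]
8 | ADD | [11, 53, 42]

[11, 53, 42]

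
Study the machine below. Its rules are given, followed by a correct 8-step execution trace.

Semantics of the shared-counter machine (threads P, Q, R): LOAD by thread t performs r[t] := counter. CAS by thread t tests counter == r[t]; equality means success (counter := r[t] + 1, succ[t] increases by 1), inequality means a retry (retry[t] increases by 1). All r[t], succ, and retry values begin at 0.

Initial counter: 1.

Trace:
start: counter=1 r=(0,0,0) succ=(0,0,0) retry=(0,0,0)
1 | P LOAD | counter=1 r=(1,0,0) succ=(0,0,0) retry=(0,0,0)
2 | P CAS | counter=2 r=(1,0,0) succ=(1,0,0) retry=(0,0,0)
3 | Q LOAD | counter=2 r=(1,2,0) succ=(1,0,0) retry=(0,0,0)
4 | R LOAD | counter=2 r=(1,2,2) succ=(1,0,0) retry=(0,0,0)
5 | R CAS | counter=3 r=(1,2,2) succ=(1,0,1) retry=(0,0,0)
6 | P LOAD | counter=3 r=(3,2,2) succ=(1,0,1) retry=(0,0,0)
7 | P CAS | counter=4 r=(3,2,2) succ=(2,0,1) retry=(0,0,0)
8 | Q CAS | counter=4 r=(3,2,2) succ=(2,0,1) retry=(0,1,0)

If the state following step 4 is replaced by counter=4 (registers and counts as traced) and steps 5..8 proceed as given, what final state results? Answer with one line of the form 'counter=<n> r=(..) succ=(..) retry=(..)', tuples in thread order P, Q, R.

counter=5 r=(4,2,2) succ=(2,0,0) retry=(0,1,1)

state after step 4 := counter=4 r=(1,2,2) succ=(1,0,0) retry=(0,0,0)
5 | R CAS | counter=4 r=(1,2,2) succ=(1,0,0) retry=(0,0,1)
6 | P LOAD | counter=4 r=(4,2,2) succ=(1,0,0) retry=(0,0,1)
7 | P CAS | counter=5 r=(4,2,2) succ=(2,0,0) retry=(0,0,1)
8 | Q CAS | counter=5 r=(4,2,2) succ=(2,0,0) retry=(0,1,1)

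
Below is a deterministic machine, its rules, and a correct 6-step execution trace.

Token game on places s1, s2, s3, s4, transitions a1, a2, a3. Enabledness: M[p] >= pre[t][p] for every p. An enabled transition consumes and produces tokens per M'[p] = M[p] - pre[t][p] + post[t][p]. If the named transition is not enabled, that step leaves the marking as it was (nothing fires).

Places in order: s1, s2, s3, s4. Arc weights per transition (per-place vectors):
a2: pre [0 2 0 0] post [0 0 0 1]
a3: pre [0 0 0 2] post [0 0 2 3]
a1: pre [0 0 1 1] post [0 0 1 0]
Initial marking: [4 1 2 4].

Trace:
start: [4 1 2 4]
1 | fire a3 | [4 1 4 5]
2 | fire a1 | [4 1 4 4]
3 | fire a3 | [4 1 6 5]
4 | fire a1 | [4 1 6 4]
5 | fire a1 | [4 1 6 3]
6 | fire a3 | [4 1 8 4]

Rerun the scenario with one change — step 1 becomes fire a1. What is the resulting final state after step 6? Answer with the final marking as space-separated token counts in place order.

(re-executing from step 1 with the substitution; state before step 1: [4 1 2 4])
1 | fire a1 | [4 1 2 3]
2 | fire a1 | [4 1 2 2]
3 | fire a3 | [4 1 4 3]
4 | fire a1 | [4 1 4 2]
5 | fire a1 | [4 1 4 1]
6 | fire a3 | [4 1 4 1]

4 1 4 1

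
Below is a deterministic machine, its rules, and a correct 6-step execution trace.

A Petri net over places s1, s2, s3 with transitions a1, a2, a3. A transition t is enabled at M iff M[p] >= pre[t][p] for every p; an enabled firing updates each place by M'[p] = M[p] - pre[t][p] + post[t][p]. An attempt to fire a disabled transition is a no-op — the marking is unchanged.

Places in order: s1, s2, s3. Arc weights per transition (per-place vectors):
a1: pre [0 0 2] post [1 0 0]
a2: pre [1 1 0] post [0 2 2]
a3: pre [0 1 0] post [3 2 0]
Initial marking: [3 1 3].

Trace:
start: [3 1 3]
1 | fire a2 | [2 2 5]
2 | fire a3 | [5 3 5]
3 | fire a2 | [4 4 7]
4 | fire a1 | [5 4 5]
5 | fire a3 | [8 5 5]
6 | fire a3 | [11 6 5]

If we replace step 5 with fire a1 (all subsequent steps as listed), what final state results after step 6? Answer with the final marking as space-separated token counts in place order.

(re-executing from step 5 with the substitution; state before step 5: [5 4 5])
5 | fire a1 | [6 4 3]
6 | fire a3 | [9 5 3]

9 5 3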